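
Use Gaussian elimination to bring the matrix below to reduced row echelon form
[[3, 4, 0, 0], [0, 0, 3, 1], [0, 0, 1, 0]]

[[1, 4/3, 0, 0], [0, 0, 1, 0], [0, 0, 0, 1]]

Multiply R1 by 1/3.
  [ 1  4/3  0  0 ]
  [ 0    0  3  1 ]
  [ 0    0  1  0 ]
Multiply R2 by 1/3.
  [ 1  4/3  0    0 ]
  [ 0    0  1  1/3 ]
  [ 0    0  1    0 ]
Subtract R2 from R3.
  [ 1  4/3  0     0 ]
  [ 0    0  1   1/3 ]
  [ 0    0  0  -1/3 ]
Multiply R3 by -3.
  [ 1  4/3  0    0 ]
  [ 0    0  1  1/3 ]
  [ 0    0  0    1 ]
Subtract 1/3 times R3 from R2.
  [ 1  4/3  0  0 ]
  [ 0    0  1  0 ]
  [ 0    0  0  1 ]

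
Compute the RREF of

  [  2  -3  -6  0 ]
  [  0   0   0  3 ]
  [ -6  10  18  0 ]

[[1, 0, -3, 0], [0, 1, 0, 0], [0, 0, 0, 1]]

r1 := 1/2·r1
  [  1  -3/2  -3  0 ]
  [  0     0   0  3 ]
  [ -6    10  18  0 ]
r3 := r3 + 6·r1
  [ 1  -3/2  -3  0 ]
  [ 0     0   0  3 ]
  [ 0     1   0  0 ]
r2 ↔ r3
  [ 1  -3/2  -3  0 ]
  [ 0     1   0  0 ]
  [ 0     0   0  3 ]
r3 := 1/3·r3
  [ 1  -3/2  -3  0 ]
  [ 0     1   0  0 ]
  [ 0     0   0  1 ]
r1 := r1 + 3/2·r2
  [ 1  0  -3  0 ]
  [ 0  1   0  0 ]
  [ 0  0   0  1 ]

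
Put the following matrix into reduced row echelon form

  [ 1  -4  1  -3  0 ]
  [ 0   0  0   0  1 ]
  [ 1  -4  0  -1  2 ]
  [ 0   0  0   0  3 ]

[[1, -4, 0, -1, 0], [0, 0, 1, -2, 0], [0, 0, 0, 0, 1], [0, 0, 0, 0, 0]]

R3 -> R3 − R1
  [ 1  -4   1  -3  0 ]
  [ 0   0   0   0  1 ]
  [ 0   0  -1   2  2 ]
  [ 0   0   0   0  3 ]
R2 <=> R3
  [ 1  -4   1  -3  0 ]
  [ 0   0  -1   2  2 ]
  [ 0   0   0   0  1 ]
  [ 0   0   0   0  3 ]
R2 -> -1·R2
  [ 1  -4  1  -3   0 ]
  [ 0   0  1  -2  -2 ]
  [ 0   0  0   0   1 ]
  [ 0   0  0   0   3 ]
R4 -> R4 − 3·R3
  [ 1  -4  1  -3   0 ]
  [ 0   0  1  -2  -2 ]
  [ 0   0  0   0   1 ]
  [ 0   0  0   0   0 ]
R2 -> R2 + 2·R3
  [ 1  -4  1  -3  0 ]
  [ 0   0  1  -2  0 ]
  [ 0   0  0   0  1 ]
  [ 0   0  0   0  0 ]
R1 -> R1 − R2
  [ 1  -4  0  -1  0 ]
  [ 0   0  1  -2  0 ]
  [ 0   0  0   0  1 ]
  [ 0   0  0   0  0 ]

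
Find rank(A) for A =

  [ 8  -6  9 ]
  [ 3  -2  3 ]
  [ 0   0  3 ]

rank = 3

r1 -> 1/8·r1
  [ 1  -3/4  9/8 ]
  [ 3    -2    3 ]
  [ 0     0    3 ]
r2 -> r2 − 3·r1
  [ 1  -3/4   9/8 ]
  [ 0   1/4  -3/8 ]
  [ 0     0     3 ]
r2 -> 4·r2
  [ 1  -3/4   9/8 ]
  [ 0     1  -3/2 ]
  [ 0     0     3 ]
r3 -> 1/3·r3
  [ 1  -3/4   9/8 ]
  [ 0     1  -3/2 ]
  [ 0     0     1 ]
r2 -> r2 + 3/2·r3
  [ 1  -3/4  9/8 ]
  [ 0     1    0 ]
  [ 0     0    1 ]
r1 -> r1 − 9/8·r3
  [ 1  -3/4  0 ]
  [ 0     1  0 ]
  [ 0     0  1 ]
r1 -> r1 + 3/4·r2
  [ 1  0  0 ]
  [ 0  1  0 ]
  [ 0  0  1 ]
The reduced form has 3 nonzero rows.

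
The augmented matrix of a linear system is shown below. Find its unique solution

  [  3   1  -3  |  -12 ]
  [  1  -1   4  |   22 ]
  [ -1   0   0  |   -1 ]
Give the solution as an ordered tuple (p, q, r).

(1, 3, 6)

r1 -> 1/3·r1
  [  1  1/3  -1  |  -4 ]
  [  1   -1   4  |  22 ]
  [ -1    0   0  |  -1 ]
r2 -> r2 − r1
  [  1   1/3  -1  |  -4 ]
  [  0  -4/3   5  |  26 ]
  [ -1     0   0  |  -1 ]
r3 -> r3 + r1
  [ 1   1/3  -1  |  -4 ]
  [ 0  -4/3   5  |  26 ]
  [ 0   1/3  -1  |  -5 ]
r2 -> -3/4·r2
  [ 1  1/3     -1  |     -4 ]
  [ 0    1  -15/4  |  -39/2 ]
  [ 0  1/3     -1  |     -5 ]
r3 -> r3 − 1/3·r2
  [ 1  1/3     -1  |     -4 ]
  [ 0    1  -15/4  |  -39/2 ]
  [ 0    0    1/4  |    3/2 ]
r3 -> 4·r3
  [ 1  1/3     -1  |     -4 ]
  [ 0    1  -15/4  |  -39/2 ]
  [ 0    0      1  |      6 ]
r2 -> r2 + 15/4·r3
  [ 1  1/3  -1  |  -4 ]
  [ 0    1   0  |   3 ]
  [ 0    0   1  |   6 ]
r1 -> r1 + r3
  [ 1  1/3  0  |  2 ]
  [ 0    1  0  |  3 ]
  [ 0    0  1  |  6 ]
r1 -> r1 − 1/3·r2
  [ 1  0  0  |  1 ]
  [ 0  1  0  |  3 ]
  [ 0  0  1  |  6 ]
Reading off the last column: p = 1, q = 3, r = 6.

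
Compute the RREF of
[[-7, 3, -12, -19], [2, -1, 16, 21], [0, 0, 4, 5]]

r1 → -1/7·r1
  [ 1  -3/7  12/7  19/7 ]
  [ 2    -1    16    21 ]
  [ 0     0     4     5 ]
r2 → r2 − 2·r1
  [ 1  -3/7  12/7   19/7 ]
  [ 0  -1/7  88/7  109/7 ]
  [ 0     0     4      5 ]
r2 → -7·r2
  [ 1  -3/7  12/7  19/7 ]
  [ 0     1   -88  -109 ]
  [ 0     0     4     5 ]
r3 → 1/4·r3
  [ 1  -3/7  12/7  19/7 ]
  [ 0     1   -88  -109 ]
  [ 0     0     1   5/4 ]
r2 → r2 + 88·r3
  [ 1  -3/7  12/7  19/7 ]
  [ 0     1     0     1 ]
  [ 0     0     1   5/4 ]
r1 → r1 − 12/7·r3
  [ 1  -3/7  0  4/7 ]
  [ 0     1  0    1 ]
  [ 0     0  1  5/4 ]
r1 → r1 + 3/7·r2
  [ 1  0  0    1 ]
  [ 0  1  0    1 ]
  [ 0  0  1  5/4 ]

[[1, 0, 0, 1], [0, 1, 0, 1], [0, 0, 1, 5/4]]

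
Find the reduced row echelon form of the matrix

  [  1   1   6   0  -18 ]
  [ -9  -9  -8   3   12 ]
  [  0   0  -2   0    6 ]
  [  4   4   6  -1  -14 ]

[[1, 1, 0, 0, 0], [0, 0, 1, 0, -3], [0, 0, 0, 1, -4], [0, 0, 0, 0, 0]]

r2 := r2 + 9·r1
  [ 1  1   6   0   -18 ]
  [ 0  0  46   3  -150 ]
  [ 0  0  -2   0     6 ]
  [ 4  4   6  -1   -14 ]
r4 := r4 − 4·r1
  [ 1  1    6   0   -18 ]
  [ 0  0   46   3  -150 ]
  [ 0  0   -2   0     6 ]
  [ 0  0  -18  -1    58 ]
r2 := 1/46·r2
  [ 1  1    6     0     -18 ]
  [ 0  0    1  3/46  -75/23 ]
  [ 0  0   -2     0       6 ]
  [ 0  0  -18    -1      58 ]
r3 := r3 + 2·r2
  [ 1  1    6     0     -18 ]
  [ 0  0    1  3/46  -75/23 ]
  [ 0  0    0  3/23  -12/23 ]
  [ 0  0  -18    -1      58 ]
r4 := r4 + 18·r2
  [ 1  1  6     0     -18 ]
  [ 0  0  1  3/46  -75/23 ]
  [ 0  0  0  3/23  -12/23 ]
  [ 0  0  0  4/23  -16/23 ]
r3 := 23/3·r3
  [ 1  1  6     0     -18 ]
  [ 0  0  1  3/46  -75/23 ]
  [ 0  0  0     1      -4 ]
  [ 0  0  0  4/23  -16/23 ]
r4 := r4 − 4/23·r3
  [ 1  1  6     0     -18 ]
  [ 0  0  1  3/46  -75/23 ]
  [ 0  0  0     1      -4 ]
  [ 0  0  0     0       0 ]
r2 := r2 − 3/46·r3
  [ 1  1  6  0  -18 ]
  [ 0  0  1  0   -3 ]
  [ 0  0  0  1   -4 ]
  [ 0  0  0  0    0 ]
r1 := r1 − 6·r2
  [ 1  1  0  0   0 ]
  [ 0  0  1  0  -3 ]
  [ 0  0  0  1  -4 ]
  [ 0  0  0  0   0 ]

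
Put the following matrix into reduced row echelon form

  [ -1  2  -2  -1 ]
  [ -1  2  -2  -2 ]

ρ1 ← -1·ρ1
ρ2 ← ρ2 + ρ1
ρ2 ← -1·ρ2
ρ1 ← ρ1 − ρ2

[[1, -2, 2, 0], [0, 0, 0, 1]]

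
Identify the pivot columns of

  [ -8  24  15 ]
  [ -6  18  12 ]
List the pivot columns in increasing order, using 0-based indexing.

R1 -> -1/8·R1
  [  1  -3  -15/8 ]
  [ -6  18     12 ]
R2 -> R2 + 6·R1
  [ 1  -3  -15/8 ]
  [ 0   0    3/4 ]
R2 -> 4/3·R2
  [ 1  -3  -15/8 ]
  [ 0   0      1 ]
R1 -> R1 + 15/8·R2
  [ 1  -3  0 ]
  [ 0   0  1 ]
Pivot columns are the columns containing a leading 1.

0, 2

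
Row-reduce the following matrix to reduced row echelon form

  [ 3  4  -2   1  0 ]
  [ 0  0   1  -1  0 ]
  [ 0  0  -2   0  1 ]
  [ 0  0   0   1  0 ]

[[1, 4/3, 0, 0, 0], [0, 0, 1, 0, 0], [0, 0, 0, 1, 0], [0, 0, 0, 0, 1]]

R1 → 1/3·R1
  [ 1  4/3  -2/3  1/3  0 ]
  [ 0    0     1   -1  0 ]
  [ 0    0    -2    0  1 ]
  [ 0    0     0    1  0 ]
R3 → R3 + 2·R2
  [ 1  4/3  -2/3  1/3  0 ]
  [ 0    0     1   -1  0 ]
  [ 0    0     0   -2  1 ]
  [ 0    0     0    1  0 ]
R3 → -1/2·R3
  [ 1  4/3  -2/3  1/3     0 ]
  [ 0    0     1   -1     0 ]
  [ 0    0     0    1  -1/2 ]
  [ 0    0     0    1     0 ]
R4 → R4 − R3
  [ 1  4/3  -2/3  1/3     0 ]
  [ 0    0     1   -1     0 ]
  [ 0    0     0    1  -1/2 ]
  [ 0    0     0    0   1/2 ]
R4 → 2·R4
  [ 1  4/3  -2/3  1/3     0 ]
  [ 0    0     1   -1     0 ]
  [ 0    0     0    1  -1/2 ]
  [ 0    0     0    0     1 ]
R3 → R3 + 1/2·R4
  [ 1  4/3  -2/3  1/3  0 ]
  [ 0    0     1   -1  0 ]
  [ 0    0     0    1  0 ]
  [ 0    0     0    0  1 ]
R2 → R2 + R3
  [ 1  4/3  -2/3  1/3  0 ]
  [ 0    0     1    0  0 ]
  [ 0    0     0    1  0 ]
  [ 0    0     0    0  1 ]
R1 → R1 − 1/3·R3
  [ 1  4/3  -2/3  0  0 ]
  [ 0    0     1  0  0 ]
  [ 0    0     0  1  0 ]
  [ 0    0     0  0  1 ]
R1 → R1 + 2/3·R2
  [ 1  4/3  0  0  0 ]
  [ 0    0  1  0  0 ]
  [ 0    0  0  1  0 ]
  [ 0    0  0  0  1 ]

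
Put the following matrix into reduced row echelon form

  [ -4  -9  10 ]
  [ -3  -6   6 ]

[[1, 0, 2], [0, 1, -2]]

ρ1 -> -1/4·ρ1
ρ2 -> ρ2 + 3·ρ1
ρ2 -> 4/3·ρ2
ρ1 -> ρ1 − 9/4·ρ2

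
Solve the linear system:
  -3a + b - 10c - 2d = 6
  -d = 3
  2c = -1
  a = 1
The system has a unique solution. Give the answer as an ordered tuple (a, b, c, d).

(1, -2, -1/2, -3)

Form the augmented matrix and row-reduce:
  [ -3  1  -10  -2  |   6 ]
  [  0  0    0  -1  |   3 ]
  [  0  0    2   0  |  -1 ]
  [  1  0    0   0  |   1 ]
R1 ← -1/3·R1
  [ 1  -1/3  10/3  2/3  |  -2 ]
  [ 0     0     0   -1  |   3 ]
  [ 0     0     2    0  |  -1 ]
  [ 1     0     0    0  |   1 ]
R4 ← R4 − R1
  [ 1  -1/3   10/3   2/3  |  -2 ]
  [ 0     0      0    -1  |   3 ]
  [ 0     0      2     0  |  -1 ]
  [ 0   1/3  -10/3  -2/3  |   3 ]
R2 ↔ R4
  [ 1  -1/3   10/3   2/3  |  -2 ]
  [ 0   1/3  -10/3  -2/3  |   3 ]
  [ 0     0      2     0  |  -1 ]
  [ 0     0      0    -1  |   3 ]
R2 ← 3·R2
  [ 1  -1/3  10/3  2/3  |  -2 ]
  [ 0     1   -10   -2  |   9 ]
  [ 0     0     2    0  |  -1 ]
  [ 0     0     0   -1  |   3 ]
R3 ← 1/2·R3
  [ 1  -1/3  10/3  2/3  |    -2 ]
  [ 0     1   -10   -2  |     9 ]
  [ 0     0     1    0  |  -1/2 ]
  [ 0     0     0   -1  |     3 ]
R4 ← -1·R4
  [ 1  -1/3  10/3  2/3  |    -2 ]
  [ 0     1   -10   -2  |     9 ]
  [ 0     0     1    0  |  -1/2 ]
  [ 0     0     0    1  |    -3 ]
R2 ← R2 + 2·R4
  [ 1  -1/3  10/3  2/3  |    -2 ]
  [ 0     1   -10    0  |     3 ]
  [ 0     0     1    0  |  -1/2 ]
  [ 0     0     0    1  |    -3 ]
R1 ← R1 − 2/3·R4
  [ 1  -1/3  10/3  0  |     0 ]
  [ 0     1   -10  0  |     3 ]
  [ 0     0     1  0  |  -1/2 ]
  [ 0     0     0  1  |    -3 ]
R2 ← R2 + 10·R3
  [ 1  -1/3  10/3  0  |     0 ]
  [ 0     1     0  0  |    -2 ]
  [ 0     0     1  0  |  -1/2 ]
  [ 0     0     0  1  |    -3 ]
R1 ← R1 − 10/3·R3
  [ 1  -1/3  0  0  |   5/3 ]
  [ 0     1  0  0  |    -2 ]
  [ 0     0  1  0  |  -1/2 ]
  [ 0     0  0  1  |    -3 ]
R1 ← R1 + 1/3·R2
  [ 1  0  0  0  |     1 ]
  [ 0  1  0  0  |    -2 ]
  [ 0  0  1  0  |  -1/2 ]
  [ 0  0  0  1  |    -3 ]
Reading off the last column: a = 1, b = -2, c = -1/2, d = -3.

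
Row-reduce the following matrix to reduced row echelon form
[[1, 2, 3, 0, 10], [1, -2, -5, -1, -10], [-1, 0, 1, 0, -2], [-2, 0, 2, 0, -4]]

r2 -> r2 − r1
  [  1   2   3   0   10 ]
  [  0  -4  -8  -1  -20 ]
  [ -1   0   1   0   -2 ]
  [ -2   0   2   0   -4 ]
r3 -> r3 + r1
  [  1   2   3   0   10 ]
  [  0  -4  -8  -1  -20 ]
  [  0   2   4   0    8 ]
  [ -2   0   2   0   -4 ]
r4 -> r4 + 2·r1
  [ 1   2   3   0   10 ]
  [ 0  -4  -8  -1  -20 ]
  [ 0   2   4   0    8 ]
  [ 0   4   8   0   16 ]
r2 -> -1/4·r2
  [ 1  2  3    0  10 ]
  [ 0  1  2  1/4   5 ]
  [ 0  2  4    0   8 ]
  [ 0  4  8    0  16 ]
r3 -> r3 − 2·r2
  [ 1  2  3     0  10 ]
  [ 0  1  2   1/4   5 ]
  [ 0  0  0  -1/2  -2 ]
  [ 0  4  8     0  16 ]
r4 -> r4 − 4·r2
  [ 1  2  3     0  10 ]
  [ 0  1  2   1/4   5 ]
  [ 0  0  0  -1/2  -2 ]
  [ 0  0  0    -1  -4 ]
r3 -> -2·r3
  [ 1  2  3    0  10 ]
  [ 0  1  2  1/4   5 ]
  [ 0  0  0    1   4 ]
  [ 0  0  0   -1  -4 ]
r4 -> r4 + r3
  [ 1  2  3    0  10 ]
  [ 0  1  2  1/4   5 ]
  [ 0  0  0    1   4 ]
  [ 0  0  0    0   0 ]
r2 -> r2 − 1/4·r3
  [ 1  2  3  0  10 ]
  [ 0  1  2  0   4 ]
  [ 0  0  0  1   4 ]
  [ 0  0  0  0   0 ]
r1 -> r1 − 2·r2
  [ 1  0  -1  0  2 ]
  [ 0  1   2  0  4 ]
  [ 0  0   0  1  4 ]
  [ 0  0   0  0  0 ]

[[1, 0, -1, 0, 2], [0, 1, 2, 0, 4], [0, 0, 0, 1, 4], [0, 0, 0, 0, 0]]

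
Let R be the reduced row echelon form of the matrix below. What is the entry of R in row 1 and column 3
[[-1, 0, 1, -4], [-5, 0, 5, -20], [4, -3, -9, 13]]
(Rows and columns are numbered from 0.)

R1 -> -1·R1
  [  1   0  -1    4 ]
  [ -5   0   5  -20 ]
  [  4  -3  -9   13 ]
R2 -> R2 + 5·R1
  [ 1   0  -1   4 ]
  [ 0   0   0   0 ]
  [ 4  -3  -9  13 ]
R3 -> R3 − 4·R1
  [ 1   0  -1   4 ]
  [ 0   0   0   0 ]
  [ 0  -3  -5  -3 ]
R2 <-> R3
  [ 1   0  -1   4 ]
  [ 0  -3  -5  -3 ]
  [ 0   0   0   0 ]
R2 -> -1/3·R2
  [ 1  0   -1  4 ]
  [ 0  1  5/3  1 ]
  [ 0  0    0  0 ]

1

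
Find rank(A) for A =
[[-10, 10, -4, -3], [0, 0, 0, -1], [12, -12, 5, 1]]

rank = 3

Multiply R1 by -1/10.
  [  1   -1  2/5  3/10 ]
  [  0    0    0    -1 ]
  [ 12  -12    5     1 ]
Subtract 12 times R1 from R3.
  [ 1  -1  2/5   3/10 ]
  [ 0   0    0     -1 ]
  [ 0   0  1/5  -13/5 ]
Swap R2 and R3.
  [ 1  -1  2/5   3/10 ]
  [ 0   0  1/5  -13/5 ]
  [ 0   0    0     -1 ]
Multiply R2 by 5.
  [ 1  -1  2/5  3/10 ]
  [ 0   0    1   -13 ]
  [ 0   0    0    -1 ]
Multiply R3 by -1.
  [ 1  -1  2/5  3/10 ]
  [ 0   0    1   -13 ]
  [ 0   0    0     1 ]
Add 13 times R3 to R2.
  [ 1  -1  2/5  3/10 ]
  [ 0   0    1     0 ]
  [ 0   0    0     1 ]
Subtract 3/10 times R3 from R1.
  [ 1  -1  2/5  0 ]
  [ 0   0    1  0 ]
  [ 0   0    0  1 ]
Subtract 2/5 times R2 from R1.
  [ 1  -1  0  0 ]
  [ 0   0  1  0 ]
  [ 0   0  0  1 ]
The reduced form has 3 nonzero rows.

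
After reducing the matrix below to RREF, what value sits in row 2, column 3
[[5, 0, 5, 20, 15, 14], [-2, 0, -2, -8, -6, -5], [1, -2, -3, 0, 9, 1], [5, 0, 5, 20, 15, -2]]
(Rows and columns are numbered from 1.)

2

r1 ← 1/5·r1
r2 ← r2 + 2·r1
r3 ← r3 − r1
r4 ← r4 − 5·r1
r2 ↔ r3
r2 ← -1/2·r2
r3 ← 5/3·r3
r4 ← r4 + 16·r3
r2 ← r2 − 9/10·r3
r1 ← r1 − 14/5·r3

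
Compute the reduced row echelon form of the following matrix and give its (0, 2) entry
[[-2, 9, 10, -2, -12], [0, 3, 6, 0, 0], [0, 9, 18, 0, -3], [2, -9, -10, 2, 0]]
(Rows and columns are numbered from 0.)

4

Multiply ρ1 by -1/2.
  [ 1  -9/2   -5  1   6 ]
  [ 0     3    6  0   0 ]
  [ 0     9   18  0  -3 ]
  [ 2    -9  -10  2   0 ]
Subtract 2 times ρ1 from ρ4.
  [ 1  -9/2  -5  1    6 ]
  [ 0     3   6  0    0 ]
  [ 0     9  18  0   -3 ]
  [ 0     0   0  0  -12 ]
Multiply ρ2 by 1/3.
  [ 1  -9/2  -5  1    6 ]
  [ 0     1   2  0    0 ]
  [ 0     9  18  0   -3 ]
  [ 0     0   0  0  -12 ]
Subtract 9 times ρ2 from ρ3.
  [ 1  -9/2  -5  1    6 ]
  [ 0     1   2  0    0 ]
  [ 0     0   0  0   -3 ]
  [ 0     0   0  0  -12 ]
Multiply ρ3 by -1/3.
  [ 1  -9/2  -5  1    6 ]
  [ 0     1   2  0    0 ]
  [ 0     0   0  0    1 ]
  [ 0     0   0  0  -12 ]
Add 12 times ρ3 to ρ4.
  [ 1  -9/2  -5  1  6 ]
  [ 0     1   2  0  0 ]
  [ 0     0   0  0  1 ]
  [ 0     0   0  0  0 ]
Subtract 6 times ρ3 from ρ1.
  [ 1  -9/2  -5  1  0 ]
  [ 0     1   2  0  0 ]
  [ 0     0   0  0  1 ]
  [ 0     0   0  0  0 ]
Add 9/2 times ρ2 to ρ1.
  [ 1  0  4  1  0 ]
  [ 0  1  2  0  0 ]
  [ 0  0  0  0  1 ]
  [ 0  0  0  0  0 ]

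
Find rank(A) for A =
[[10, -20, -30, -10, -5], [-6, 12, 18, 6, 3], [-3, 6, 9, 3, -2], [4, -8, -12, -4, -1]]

Multiply R1 by 1/10.
  [  1  -2   -3  -1  -1/2 ]
  [ -6  12   18   6     3 ]
  [ -3   6    9   3    -2 ]
  [  4  -8  -12  -4    -1 ]
Add 6 times R1 to R2.
  [  1  -2   -3  -1  -1/2 ]
  [  0   0    0   0     0 ]
  [ -3   6    9   3    -2 ]
  [  4  -8  -12  -4    -1 ]
Add 3 times R1 to R3.
  [ 1  -2   -3  -1  -1/2 ]
  [ 0   0    0   0     0 ]
  [ 0   0    0   0  -7/2 ]
  [ 4  -8  -12  -4    -1 ]
Subtract 4 times R1 from R4.
  [ 1  -2  -3  -1  -1/2 ]
  [ 0   0   0   0     0 ]
  [ 0   0   0   0  -7/2 ]
  [ 0   0   0   0     1 ]
Swap R2 and R3.
  [ 1  -2  -3  -1  -1/2 ]
  [ 0   0   0   0  -7/2 ]
  [ 0   0   0   0     0 ]
  [ 0   0   0   0     1 ]
Multiply R2 by -2/7.
  [ 1  -2  -3  -1  -1/2 ]
  [ 0   0   0   0     1 ]
  [ 0   0   0   0     0 ]
  [ 0   0   0   0     1 ]
Subtract R2 from R4.
  [ 1  -2  -3  -1  -1/2 ]
  [ 0   0   0   0     1 ]
  [ 0   0   0   0     0 ]
  [ 0   0   0   0     0 ]
Add 1/2 times R2 to R1.
  [ 1  -2  -3  -1  0 ]
  [ 0   0   0   0  1 ]
  [ 0   0   0   0  0 ]
  [ 0   0   0   0  0 ]
The reduced form has 2 nonzero rows.

rank = 2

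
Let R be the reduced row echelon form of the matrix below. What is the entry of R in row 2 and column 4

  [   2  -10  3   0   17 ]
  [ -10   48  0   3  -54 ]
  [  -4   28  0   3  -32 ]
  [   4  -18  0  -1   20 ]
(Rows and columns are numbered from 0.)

r1 := 1/2·r1
  [   1   -5  3/2   0  17/2 ]
  [ -10   48    0   3   -54 ]
  [  -4   28    0   3   -32 ]
  [   4  -18    0  -1    20 ]
r2 := r2 + 10·r1
  [  1   -5  3/2   0  17/2 ]
  [  0   -2   15   3    31 ]
  [ -4   28    0   3   -32 ]
  [  4  -18    0  -1    20 ]
r3 := r3 + 4·r1
  [ 1   -5  3/2   0  17/2 ]
  [ 0   -2   15   3    31 ]
  [ 0    8    6   3     2 ]
  [ 4  -18    0  -1    20 ]
r4 := r4 − 4·r1
  [ 1  -5  3/2   0  17/2 ]
  [ 0  -2   15   3    31 ]
  [ 0   8    6   3     2 ]
  [ 0   2   -6  -1   -14 ]
r2 := -1/2·r2
  [ 1  -5    3/2     0   17/2 ]
  [ 0   1  -15/2  -3/2  -31/2 ]
  [ 0   8      6     3      2 ]
  [ 0   2     -6    -1    -14 ]
r3 := r3 − 8·r2
  [ 1  -5    3/2     0   17/2 ]
  [ 0   1  -15/2  -3/2  -31/2 ]
  [ 0   0     66    15    126 ]
  [ 0   2     -6    -1    -14 ]
r4 := r4 − 2·r2
  [ 1  -5    3/2     0   17/2 ]
  [ 0   1  -15/2  -3/2  -31/2 ]
  [ 0   0     66    15    126 ]
  [ 0   0      9     2     17 ]
r3 := 1/66·r3
  [ 1  -5    3/2     0   17/2 ]
  [ 0   1  -15/2  -3/2  -31/2 ]
  [ 0   0      1  5/22  21/11 ]
  [ 0   0      9     2     17 ]
r4 := r4 − 9·r3
  [ 1  -5    3/2      0   17/2 ]
  [ 0   1  -15/2   -3/2  -31/2 ]
  [ 0   0      1   5/22  21/11 ]
  [ 0   0      0  -1/22  -2/11 ]
r4 := -22·r4
  [ 1  -5    3/2     0   17/2 ]
  [ 0   1  -15/2  -3/2  -31/2 ]
  [ 0   0      1  5/22  21/11 ]
  [ 0   0      0     1      4 ]
r3 := r3 − 5/22·r4
  [ 1  -5    3/2     0   17/2 ]
  [ 0   1  -15/2  -3/2  -31/2 ]
  [ 0   0      1     0      1 ]
  [ 0   0      0     1      4 ]
r2 := r2 + 3/2·r4
  [ 1  -5    3/2  0   17/2 ]
  [ 0   1  -15/2  0  -19/2 ]
  [ 0   0      1  0      1 ]
  [ 0   0      0  1      4 ]
r2 := r2 + 15/2·r3
  [ 1  -5  3/2  0  17/2 ]
  [ 0   1    0  0    -2 ]
  [ 0   0    1  0     1 ]
  [ 0   0    0  1     4 ]
r1 := r1 − 3/2·r3
  [ 1  -5  0  0   7 ]
  [ 0   1  0  0  -2 ]
  [ 0   0  1  0   1 ]
  [ 0   0  0  1   4 ]
r1 := r1 + 5·r2
  [ 1  0  0  0  -3 ]
  [ 0  1  0  0  -2 ]
  [ 0  0  1  0   1 ]
  [ 0  0  0  1   4 ]

1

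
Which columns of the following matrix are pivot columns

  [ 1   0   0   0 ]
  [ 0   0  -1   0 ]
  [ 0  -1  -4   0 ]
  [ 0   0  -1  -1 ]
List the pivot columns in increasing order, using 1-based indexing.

R2 <-> R3
  [ 1   0   0   0 ]
  [ 0  -1  -4   0 ]
  [ 0   0  -1   0 ]
  [ 0   0  -1  -1 ]
R2 ← -1·R2
  [ 1  0   0   0 ]
  [ 0  1   4   0 ]
  [ 0  0  -1   0 ]
  [ 0  0  -1  -1 ]
R3 ← -1·R3
  [ 1  0   0   0 ]
  [ 0  1   4   0 ]
  [ 0  0   1   0 ]
  [ 0  0  -1  -1 ]
R4 ← R4 + R3
  [ 1  0  0   0 ]
  [ 0  1  4   0 ]
  [ 0  0  1   0 ]
  [ 0  0  0  -1 ]
R4 ← -1·R4
  [ 1  0  0  0 ]
  [ 0  1  4  0 ]
  [ 0  0  1  0 ]
  [ 0  0  0  1 ]
R2 ← R2 − 4·R3
  [ 1  0  0  0 ]
  [ 0  1  0  0 ]
  [ 0  0  1  0 ]
  [ 0  0  0  1 ]
Pivot columns are the columns containing a leading 1.

1, 2, 3, 4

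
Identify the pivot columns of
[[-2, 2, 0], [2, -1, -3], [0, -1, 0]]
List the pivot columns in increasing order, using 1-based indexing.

1, 2, 3

ρ1 → -1/2·ρ1
  [ 1  -1   0 ]
  [ 2  -1  -3 ]
  [ 0  -1   0 ]
ρ2 → ρ2 − 2·ρ1
  [ 1  -1   0 ]
  [ 0   1  -3 ]
  [ 0  -1   0 ]
ρ3 → ρ3 + ρ2
  [ 1  -1   0 ]
  [ 0   1  -3 ]
  [ 0   0  -3 ]
ρ3 → -1/3·ρ3
  [ 1  -1   0 ]
  [ 0   1  -3 ]
  [ 0   0   1 ]
ρ2 → ρ2 + 3·ρ3
  [ 1  -1  0 ]
  [ 0   1  0 ]
  [ 0   0  1 ]
ρ1 → ρ1 + ρ2
  [ 1  0  0 ]
  [ 0  1  0 ]
  [ 0  0  1 ]
Pivot columns are the columns containing a leading 1.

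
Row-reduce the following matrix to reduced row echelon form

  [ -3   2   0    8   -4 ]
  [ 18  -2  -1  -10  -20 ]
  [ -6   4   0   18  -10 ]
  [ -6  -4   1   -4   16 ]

r1 → -1/3·r1
  [  1  -2/3   0  -8/3  4/3 ]
  [ 18    -2  -1   -10  -20 ]
  [ -6     4   0    18  -10 ]
  [ -6    -4   1    -4   16 ]
r2 → r2 − 18·r1
  [  1  -2/3   0  -8/3  4/3 ]
  [  0    10  -1    38  -44 ]
  [ -6     4   0    18  -10 ]
  [ -6    -4   1    -4   16 ]
r3 → r3 + 6·r1
  [  1  -2/3   0  -8/3  4/3 ]
  [  0    10  -1    38  -44 ]
  [  0     0   0     2   -2 ]
  [ -6    -4   1    -4   16 ]
r4 → r4 + 6·r1
  [ 1  -2/3   0  -8/3  4/3 ]
  [ 0    10  -1    38  -44 ]
  [ 0     0   0     2   -2 ]
  [ 0    -8   1   -20   24 ]
r2 → 1/10·r2
  [ 1  -2/3      0  -8/3    4/3 ]
  [ 0     1  -1/10  19/5  -22/5 ]
  [ 0     0      0     2     -2 ]
  [ 0    -8      1   -20     24 ]
r4 → r4 + 8·r2
  [ 1  -2/3      0  -8/3    4/3 ]
  [ 0     1  -1/10  19/5  -22/5 ]
  [ 0     0      0     2     -2 ]
  [ 0     0    1/5  52/5  -56/5 ]
r3 <=> r4
  [ 1  -2/3      0  -8/3    4/3 ]
  [ 0     1  -1/10  19/5  -22/5 ]
  [ 0     0    1/5  52/5  -56/5 ]
  [ 0     0      0     2     -2 ]
r3 → 5·r3
  [ 1  -2/3      0  -8/3    4/3 ]
  [ 0     1  -1/10  19/5  -22/5 ]
  [ 0     0      1    52    -56 ]
  [ 0     0      0     2     -2 ]
r4 → 1/2·r4
  [ 1  -2/3      0  -8/3    4/3 ]
  [ 0     1  -1/10  19/5  -22/5 ]
  [ 0     0      1    52    -56 ]
  [ 0     0      0     1     -1 ]
r3 → r3 − 52·r4
  [ 1  -2/3      0  -8/3    4/3 ]
  [ 0     1  -1/10  19/5  -22/5 ]
  [ 0     0      1     0     -4 ]
  [ 0     0      0     1     -1 ]
r2 → r2 − 19/5·r4
  [ 1  -2/3      0  -8/3   4/3 ]
  [ 0     1  -1/10     0  -3/5 ]
  [ 0     0      1     0    -4 ]
  [ 0     0      0     1    -1 ]
r1 → r1 + 8/3·r4
  [ 1  -2/3      0  0  -4/3 ]
  [ 0     1  -1/10  0  -3/5 ]
  [ 0     0      1  0    -4 ]
  [ 0     0      0  1    -1 ]
r2 → r2 + 1/10·r3
  [ 1  -2/3  0  0  -4/3 ]
  [ 0     1  0  0    -1 ]
  [ 0     0  1  0    -4 ]
  [ 0     0  0  1    -1 ]
r1 → r1 + 2/3·r2
  [ 1  0  0  0  -2 ]
  [ 0  1  0  0  -1 ]
  [ 0  0  1  0  -4 ]
  [ 0  0  0  1  -1 ]

[[1, 0, 0, 0, -2], [0, 1, 0, 0, -1], [0, 0, 1, 0, -4], [0, 0, 0, 1, -1]]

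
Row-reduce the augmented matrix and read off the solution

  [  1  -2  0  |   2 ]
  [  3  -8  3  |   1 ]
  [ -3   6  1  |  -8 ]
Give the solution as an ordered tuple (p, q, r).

(1, -1/2, -2)

Subtract 3 times r1 from r2.
Add 3 times r1 to r3.
Multiply r2 by -1/2.
Add 3/2 times r3 to r2.
Add 2 times r2 to r1.
Reading off the last column: p = 1, q = -1/2, r = -2.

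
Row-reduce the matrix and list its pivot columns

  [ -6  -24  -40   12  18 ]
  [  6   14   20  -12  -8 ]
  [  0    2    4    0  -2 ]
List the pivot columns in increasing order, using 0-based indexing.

ρ1 → -1/6·ρ1
ρ2 → ρ2 − 6·ρ1
ρ2 → -1/10·ρ2
ρ3 → ρ3 − 2·ρ2
ρ1 → ρ1 − 4·ρ2
Pivot columns are the columns containing a leading 1.

0, 1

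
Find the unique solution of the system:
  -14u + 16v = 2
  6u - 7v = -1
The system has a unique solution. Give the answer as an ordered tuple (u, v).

(1, 1)

Form the augmented matrix and row-reduce:
  [ -14  16  |   2 ]
  [   6  -7  |  -1 ]
r1 → -1/14·r1
r2 → r2 − 6·r1
r2 → -7·r2
r1 → r1 + 8/7·r2
Reading off the last column: u = 1, v = 1.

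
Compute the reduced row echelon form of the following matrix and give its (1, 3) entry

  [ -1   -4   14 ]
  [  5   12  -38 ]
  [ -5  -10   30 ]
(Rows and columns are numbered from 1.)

2

Multiply ρ1 by -1.
  [  1    4  -14 ]
  [  5   12  -38 ]
  [ -5  -10   30 ]
Subtract 5 times ρ1 from ρ2.
  [  1    4  -14 ]
  [  0   -8   32 ]
  [ -5  -10   30 ]
Add 5 times ρ1 to ρ3.
  [ 1   4  -14 ]
  [ 0  -8   32 ]
  [ 0  10  -40 ]
Multiply ρ2 by -1/8.
  [ 1   4  -14 ]
  [ 0   1   -4 ]
  [ 0  10  -40 ]
Subtract 10 times ρ2 from ρ3.
  [ 1  4  -14 ]
  [ 0  1   -4 ]
  [ 0  0    0 ]
Subtract 4 times ρ2 from ρ1.
  [ 1  0   2 ]
  [ 0  1  -4 ]
  [ 0  0   0 ]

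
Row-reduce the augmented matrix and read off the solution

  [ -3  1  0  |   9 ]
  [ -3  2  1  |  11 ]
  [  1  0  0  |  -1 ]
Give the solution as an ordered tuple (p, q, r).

(-1, 6, -4)

Multiply ρ1 by -1/3.
Add 3 times ρ1 to ρ2.
Subtract ρ1 from ρ3.
Subtract 1/3 times ρ2 from ρ3.
Multiply ρ3 by -3.
Subtract ρ3 from ρ2.
Add 1/3 times ρ2 to ρ1.
Reading off the last column: p = -1, q = 6, r = -4.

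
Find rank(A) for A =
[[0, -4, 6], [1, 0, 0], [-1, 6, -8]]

R1 <=> R2
  [  1   0   0 ]
  [  0  -4   6 ]
  [ -1   6  -8 ]
R3 ← R3 + R1
  [ 1   0   0 ]
  [ 0  -4   6 ]
  [ 0   6  -8 ]
R2 ← -1/4·R2
  [ 1  0     0 ]
  [ 0  1  -3/2 ]
  [ 0  6    -8 ]
R3 ← R3 − 6·R2
  [ 1  0     0 ]
  [ 0  1  -3/2 ]
  [ 0  0     1 ]
R2 ← R2 + 3/2·R3
  [ 1  0  0 ]
  [ 0  1  0 ]
  [ 0  0  1 ]
The reduced form has 3 nonzero rows.

rank = 3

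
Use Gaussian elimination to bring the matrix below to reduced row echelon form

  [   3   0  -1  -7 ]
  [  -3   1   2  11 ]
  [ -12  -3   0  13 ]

r1 -> 1/3·r1
  [   1   0  -1/3  -7/3 ]
  [  -3   1     2    11 ]
  [ -12  -3     0    13 ]
r2 -> r2 + 3·r1
  [   1   0  -1/3  -7/3 ]
  [   0   1     1     4 ]
  [ -12  -3     0    13 ]
r3 -> r3 + 12·r1
  [ 1   0  -1/3  -7/3 ]
  [ 0   1     1     4 ]
  [ 0  -3    -4   -15 ]
r3 -> r3 + 3·r2
  [ 1  0  -1/3  -7/3 ]
  [ 0  1     1     4 ]
  [ 0  0    -1    -3 ]
r3 -> -1·r3
  [ 1  0  -1/3  -7/3 ]
  [ 0  1     1     4 ]
  [ 0  0     1     3 ]
r2 -> r2 − r3
  [ 1  0  -1/3  -7/3 ]
  [ 0  1     0     1 ]
  [ 0  0     1     3 ]
r1 -> r1 + 1/3·r3
  [ 1  0  0  -4/3 ]
  [ 0  1  0     1 ]
  [ 0  0  1     3 ]

[[1, 0, 0, -4/3], [0, 1, 0, 1], [0, 0, 1, 3]]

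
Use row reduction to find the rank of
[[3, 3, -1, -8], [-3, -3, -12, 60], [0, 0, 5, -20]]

ρ1 → 1/3·ρ1
  [  1   1  -1/3  -8/3 ]
  [ -3  -3   -12    60 ]
  [  0   0     5   -20 ]
ρ2 → ρ2 + 3·ρ1
  [ 1  1  -1/3  -8/3 ]
  [ 0  0   -13    52 ]
  [ 0  0     5   -20 ]
ρ2 → -1/13·ρ2
  [ 1  1  -1/3  -8/3 ]
  [ 0  0     1    -4 ]
  [ 0  0     5   -20 ]
ρ3 → ρ3 − 5·ρ2
  [ 1  1  -1/3  -8/3 ]
  [ 0  0     1    -4 ]
  [ 0  0     0     0 ]
ρ1 → ρ1 + 1/3·ρ2
  [ 1  1  0  -4 ]
  [ 0  0  1  -4 ]
  [ 0  0  0   0 ]
The reduced form has 2 nonzero rows.

rank = 2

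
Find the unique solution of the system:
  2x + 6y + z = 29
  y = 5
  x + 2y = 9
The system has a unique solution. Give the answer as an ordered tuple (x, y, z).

Form the augmented matrix and row-reduce:
  [ 2  6  1  |  29 ]
  [ 0  1  0  |   5 ]
  [ 1  2  0  |   9 ]
r1 → 1/2·r1
r3 → r3 − r1
r3 → r3 + r2
r3 → -2·r3
r1 → r1 − 1/2·r3
r1 → r1 − 3·r2
Reading off the last column: x = -1, y = 5, z = 1.

(-1, 5, 1)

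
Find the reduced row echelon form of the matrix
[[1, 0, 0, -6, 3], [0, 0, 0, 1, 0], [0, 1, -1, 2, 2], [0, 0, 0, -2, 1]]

[[1, 0, 0, 0, 0], [0, 1, -1, 0, 0], [0, 0, 0, 1, 0], [0, 0, 0, 0, 1]]

R2 <=> R3
  [ 1  0   0  -6  3 ]
  [ 0  1  -1   2  2 ]
  [ 0  0   0   1  0 ]
  [ 0  0   0  -2  1 ]
R4 ← R4 + 2·R3
  [ 1  0   0  -6  3 ]
  [ 0  1  -1   2  2 ]
  [ 0  0   0   1  0 ]
  [ 0  0   0   0  1 ]
R2 ← R2 − 2·R4
  [ 1  0   0  -6  3 ]
  [ 0  1  -1   2  0 ]
  [ 0  0   0   1  0 ]
  [ 0  0   0   0  1 ]
R1 ← R1 − 3·R4
  [ 1  0   0  -6  0 ]
  [ 0  1  -1   2  0 ]
  [ 0  0   0   1  0 ]
  [ 0  0   0   0  1 ]
R2 ← R2 − 2·R3
  [ 1  0   0  -6  0 ]
  [ 0  1  -1   0  0 ]
  [ 0  0   0   1  0 ]
  [ 0  0   0   0  1 ]
R1 ← R1 + 6·R3
  [ 1  0   0  0  0 ]
  [ 0  1  -1  0  0 ]
  [ 0  0   0  1  0 ]
  [ 0  0   0  0  1 ]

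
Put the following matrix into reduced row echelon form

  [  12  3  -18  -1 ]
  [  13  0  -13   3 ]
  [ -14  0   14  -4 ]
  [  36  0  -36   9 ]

[[1, 0, -1, 0], [0, 1, -2, 0], [0, 0, 0, 1], [0, 0, 0, 0]]

Multiply R1 by 1/12.
Subtract 13 times R1 from R2.
Add 14 times R1 to R3.
Subtract 36 times R1 from R4.
Multiply R2 by -4/13.
Subtract 7/2 times R2 from R3.
Add 9 times R2 to R4.
Multiply R3 by -13/10.
Subtract 9/13 times R3 from R4.
Add 49/39 times R3 to R2.
Add 1/12 times R3 to R1.
Subtract 1/4 times R2 from R1.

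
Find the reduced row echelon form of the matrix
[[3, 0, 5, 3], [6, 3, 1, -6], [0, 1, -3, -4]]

[[1, 0, 5/3, 1], [0, 1, -3, -4], [0, 0, 0, 0]]

Multiply r1 by 1/3.
  [ 1  0  5/3   1 ]
  [ 6  3    1  -6 ]
  [ 0  1   -3  -4 ]
Subtract 6 times r1 from r2.
  [ 1  0  5/3    1 ]
  [ 0  3   -9  -12 ]
  [ 0  1   -3   -4 ]
Multiply r2 by 1/3.
  [ 1  0  5/3   1 ]
  [ 0  1   -3  -4 ]
  [ 0  1   -3  -4 ]
Subtract r2 from r3.
  [ 1  0  5/3   1 ]
  [ 0  1   -3  -4 ]
  [ 0  0    0   0 ]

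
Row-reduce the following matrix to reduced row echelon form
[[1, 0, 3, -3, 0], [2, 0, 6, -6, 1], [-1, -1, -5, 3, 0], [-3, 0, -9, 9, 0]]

r2 -> r2 − 2·r1
  [  1   0   3  -3  0 ]
  [  0   0   0   0  1 ]
  [ -1  -1  -5   3  0 ]
  [ -3   0  -9   9  0 ]
r3 -> r3 + r1
  [  1   0   3  -3  0 ]
  [  0   0   0   0  1 ]
  [  0  -1  -2   0  0 ]
  [ -3   0  -9   9  0 ]
r4 -> r4 + 3·r1
  [ 1   0   3  -3  0 ]
  [ 0   0   0   0  1 ]
  [ 0  -1  -2   0  0 ]
  [ 0   0   0   0  0 ]
r2 ↔ r3
  [ 1   0   3  -3  0 ]
  [ 0  -1  -2   0  0 ]
  [ 0   0   0   0  1 ]
  [ 0   0   0   0  0 ]
r2 -> -1·r2
  [ 1  0  3  -3  0 ]
  [ 0  1  2   0  0 ]
  [ 0  0  0   0  1 ]
  [ 0  0  0   0  0 ]

[[1, 0, 3, -3, 0], [0, 1, 2, 0, 0], [0, 0, 0, 0, 1], [0, 0, 0, 0, 0]]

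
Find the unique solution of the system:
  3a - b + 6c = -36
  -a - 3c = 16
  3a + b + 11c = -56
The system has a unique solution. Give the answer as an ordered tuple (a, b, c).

Form the augmented matrix and row-reduce:
  [  3  -1   6  |  -36 ]
  [ -1   0  -3  |   16 ]
  [  3   1  11  |  -56 ]
r1 := 1/3·r1
r2 := r2 + r1
r3 := r3 − 3·r1
r2 := -3·r2
r3 := r3 − 2·r2
r3 := -1·r3
r2 := r2 − 3·r3
r1 := r1 − 2·r3
r1 := r1 + 1/3·r2
Reading off the last column: a = -4, b = 0, c = -4.

(-4, 0, -4)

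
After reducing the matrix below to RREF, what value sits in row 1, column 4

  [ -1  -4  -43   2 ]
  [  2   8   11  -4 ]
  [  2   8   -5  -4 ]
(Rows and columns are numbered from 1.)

-2

R1 ← -1·R1
  [ 1  4  43  -2 ]
  [ 2  8  11  -4 ]
  [ 2  8  -5  -4 ]
R2 ← R2 − 2·R1
  [ 1  4   43  -2 ]
  [ 0  0  -75   0 ]
  [ 2  8   -5  -4 ]
R3 ← R3 − 2·R1
  [ 1  4   43  -2 ]
  [ 0  0  -75   0 ]
  [ 0  0  -91   0 ]
R2 ← -1/75·R2
  [ 1  4   43  -2 ]
  [ 0  0    1   0 ]
  [ 0  0  -91   0 ]
R3 ← R3 + 91·R2
  [ 1  4  43  -2 ]
  [ 0  0   1   0 ]
  [ 0  0   0   0 ]
R1 ← R1 − 43·R2
  [ 1  4  0  -2 ]
  [ 0  0  1   0 ]
  [ 0  0  0   0 ]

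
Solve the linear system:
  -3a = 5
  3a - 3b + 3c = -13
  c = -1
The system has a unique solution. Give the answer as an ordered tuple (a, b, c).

Form the augmented matrix and row-reduce:
  [ -3   0  0  |    5 ]
  [  3  -3  3  |  -13 ]
  [  0   0  1  |   -1 ]
Multiply R1 by -1/3.
  [ 1   0  0  |  -5/3 ]
  [ 3  -3  3  |   -13 ]
  [ 0   0  1  |    -1 ]
Subtract 3 times R1 from R2.
  [ 1   0  0  |  -5/3 ]
  [ 0  -3  3  |    -8 ]
  [ 0   0  1  |    -1 ]
Multiply R2 by -1/3.
  [ 1  0   0  |  -5/3 ]
  [ 0  1  -1  |   8/3 ]
  [ 0  0   1  |    -1 ]
Add R3 to R2.
  [ 1  0  0  |  -5/3 ]
  [ 0  1  0  |   5/3 ]
  [ 0  0  1  |    -1 ]
Reading off the last column: a = -5/3, b = 5/3, c = -1.

(-5/3, 5/3, -1)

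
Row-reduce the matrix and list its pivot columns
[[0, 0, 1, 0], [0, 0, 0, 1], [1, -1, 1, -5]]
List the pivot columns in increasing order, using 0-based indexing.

0, 2, 3

R1 <=> R3
R2 <=> R3
R1 -> R1 + 5·R3
R1 -> R1 − R2
Pivot columns are the columns containing a leading 1.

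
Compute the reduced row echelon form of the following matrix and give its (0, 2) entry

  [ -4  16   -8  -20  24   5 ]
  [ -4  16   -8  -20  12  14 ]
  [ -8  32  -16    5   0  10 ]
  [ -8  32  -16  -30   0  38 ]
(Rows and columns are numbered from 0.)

2

Multiply R1 by -1/4.
  [  1  -4    2    5  -6  -5/4 ]
  [ -4  16   -8  -20  12    14 ]
  [ -8  32  -16    5   0    10 ]
  [ -8  32  -16  -30   0    38 ]
Add 4 times R1 to R2.
  [  1  -4    2    5   -6  -5/4 ]
  [  0   0    0    0  -12     9 ]
  [ -8  32  -16    5    0    10 ]
  [ -8  32  -16  -30    0    38 ]
Add 8 times R1 to R3.
  [  1  -4    2    5   -6  -5/4 ]
  [  0   0    0    0  -12     9 ]
  [  0   0    0   45  -48     0 ]
  [ -8  32  -16  -30    0    38 ]
Add 8 times R1 to R4.
  [ 1  -4  2   5   -6  -5/4 ]
  [ 0   0  0   0  -12     9 ]
  [ 0   0  0  45  -48     0 ]
  [ 0   0  0  10  -48    28 ]
Swap R2 and R3.
  [ 1  -4  2   5   -6  -5/4 ]
  [ 0   0  0  45  -48     0 ]
  [ 0   0  0   0  -12     9 ]
  [ 0   0  0  10  -48    28 ]
Multiply R2 by 1/45.
  [ 1  -4  2   5      -6  -5/4 ]
  [ 0   0  0   1  -16/15     0 ]
  [ 0   0  0   0     -12     9 ]
  [ 0   0  0  10     -48    28 ]
Subtract 10 times R2 from R4.
  [ 1  -4  2  5      -6  -5/4 ]
  [ 0   0  0  1  -16/15     0 ]
  [ 0   0  0  0     -12     9 ]
  [ 0   0  0  0  -112/3    28 ]
Multiply R3 by -1/12.
  [ 1  -4  2  5      -6  -5/4 ]
  [ 0   0  0  1  -16/15     0 ]
  [ 0   0  0  0       1  -3/4 ]
  [ 0   0  0  0  -112/3    28 ]
Add 112/3 times R3 to R4.
  [ 1  -4  2  5      -6  -5/4 ]
  [ 0   0  0  1  -16/15     0 ]
  [ 0   0  0  0       1  -3/4 ]
  [ 0   0  0  0       0     0 ]
Add 16/15 times R3 to R2.
  [ 1  -4  2  5  -6  -5/4 ]
  [ 0   0  0  1   0  -4/5 ]
  [ 0   0  0  0   1  -3/4 ]
  [ 0   0  0  0   0     0 ]
Add 6 times R3 to R1.
  [ 1  -4  2  5  0  -23/4 ]
  [ 0   0  0  1  0   -4/5 ]
  [ 0   0  0  0  1   -3/4 ]
  [ 0   0  0  0  0      0 ]
Subtract 5 times R2 from R1.
  [ 1  -4  2  0  0  -7/4 ]
  [ 0   0  0  1  0  -4/5 ]
  [ 0   0  0  0  1  -3/4 ]
  [ 0   0  0  0  0     0 ]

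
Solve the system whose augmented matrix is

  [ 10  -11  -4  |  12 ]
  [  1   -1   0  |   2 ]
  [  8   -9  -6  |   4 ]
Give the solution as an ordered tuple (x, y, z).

(2, 0, 2)

ρ1 -> 1/10·ρ1
  [ 1  -11/10  -2/5  |  6/5 ]
  [ 1      -1     0  |    2 ]
  [ 8      -9    -6  |    4 ]
ρ2 -> ρ2 − ρ1
  [ 1  -11/10  -2/5  |  6/5 ]
  [ 0    1/10   2/5  |  4/5 ]
  [ 8      -9    -6  |    4 ]
ρ3 -> ρ3 − 8·ρ1
  [ 1  -11/10   -2/5  |    6/5 ]
  [ 0    1/10    2/5  |    4/5 ]
  [ 0    -1/5  -14/5  |  -28/5 ]
ρ2 -> 10·ρ2
  [ 1  -11/10   -2/5  |    6/5 ]
  [ 0       1      4  |      8 ]
  [ 0    -1/5  -14/5  |  -28/5 ]
ρ3 -> ρ3 + 1/5·ρ2
  [ 1  -11/10  -2/5  |  6/5 ]
  [ 0       1     4  |    8 ]
  [ 0       0    -2  |   -4 ]
ρ3 -> -1/2·ρ3
  [ 1  -11/10  -2/5  |  6/5 ]
  [ 0       1     4  |    8 ]
  [ 0       0     1  |    2 ]
ρ2 -> ρ2 − 4·ρ3
  [ 1  -11/10  -2/5  |  6/5 ]
  [ 0       1     0  |    0 ]
  [ 0       0     1  |    2 ]
ρ1 -> ρ1 + 2/5·ρ3
  [ 1  -11/10  0  |  2 ]
  [ 0       1  0  |  0 ]
  [ 0       0  1  |  2 ]
ρ1 -> ρ1 + 11/10·ρ2
  [ 1  0  0  |  2 ]
  [ 0  1  0  |  0 ]
  [ 0  0  1  |  2 ]
Reading off the last column: x = 2, y = 0, z = 2.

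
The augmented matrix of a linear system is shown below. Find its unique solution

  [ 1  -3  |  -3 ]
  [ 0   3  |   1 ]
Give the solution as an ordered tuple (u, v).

R2 ← 1/3·R2
  [ 1  -3  |   -3 ]
  [ 0   1  |  1/3 ]
R1 ← R1 + 3·R2
  [ 1  0  |   -2 ]
  [ 0  1  |  1/3 ]
Reading off the last column: u = -2, v = 1/3.

(-2, 1/3)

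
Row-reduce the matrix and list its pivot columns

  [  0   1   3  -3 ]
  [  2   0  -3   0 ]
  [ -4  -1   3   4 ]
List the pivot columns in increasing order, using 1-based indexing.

1, 2, 4

ρ1 <=> ρ2
  [  2   0  -3   0 ]
  [  0   1   3  -3 ]
  [ -4  -1   3   4 ]
ρ1 := 1/2·ρ1
  [  1   0  -3/2   0 ]
  [  0   1     3  -3 ]
  [ -4  -1     3   4 ]
ρ3 := ρ3 + 4·ρ1
  [ 1   0  -3/2   0 ]
  [ 0   1     3  -3 ]
  [ 0  -1    -3   4 ]
ρ3 := ρ3 + ρ2
  [ 1  0  -3/2   0 ]
  [ 0  1     3  -3 ]
  [ 0  0     0   1 ]
ρ2 := ρ2 + 3·ρ3
  [ 1  0  -3/2  0 ]
  [ 0  1     3  0 ]
  [ 0  0     0  1 ]
Pivot columns are the columns containing a leading 1.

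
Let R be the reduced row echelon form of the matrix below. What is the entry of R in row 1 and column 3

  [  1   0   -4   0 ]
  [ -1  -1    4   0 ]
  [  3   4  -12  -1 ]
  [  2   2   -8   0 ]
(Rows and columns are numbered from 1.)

ρ2 → ρ2 + ρ1
  [ 1   0   -4   0 ]
  [ 0  -1    0   0 ]
  [ 3   4  -12  -1 ]
  [ 2   2   -8   0 ]
ρ3 → ρ3 − 3·ρ1
  [ 1   0  -4   0 ]
  [ 0  -1   0   0 ]
  [ 0   4   0  -1 ]
  [ 2   2  -8   0 ]
ρ4 → ρ4 − 2·ρ1
  [ 1   0  -4   0 ]
  [ 0  -1   0   0 ]
  [ 0   4   0  -1 ]
  [ 0   2   0   0 ]
ρ2 → -1·ρ2
  [ 1  0  -4   0 ]
  [ 0  1   0   0 ]
  [ 0  4   0  -1 ]
  [ 0  2   0   0 ]
ρ3 → ρ3 − 4·ρ2
  [ 1  0  -4   0 ]
  [ 0  1   0   0 ]
  [ 0  0   0  -1 ]
  [ 0  2   0   0 ]
ρ4 → ρ4 − 2·ρ2
  [ 1  0  -4   0 ]
  [ 0  1   0   0 ]
  [ 0  0   0  -1 ]
  [ 0  0   0   0 ]
ρ3 → -1·ρ3
  [ 1  0  -4  0 ]
  [ 0  1   0  0 ]
  [ 0  0   0  1 ]
  [ 0  0   0  0 ]

-4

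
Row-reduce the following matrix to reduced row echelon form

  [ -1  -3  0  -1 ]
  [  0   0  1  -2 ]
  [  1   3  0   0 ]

ρ1 → -1·ρ1
  [ 1  3  0   1 ]
  [ 0  0  1  -2 ]
  [ 1  3  0   0 ]
ρ3 → ρ3 − ρ1
  [ 1  3  0   1 ]
  [ 0  0  1  -2 ]
  [ 0  0  0  -1 ]
ρ3 → -1·ρ3
  [ 1  3  0   1 ]
  [ 0  0  1  -2 ]
  [ 0  0  0   1 ]
ρ2 → ρ2 + 2·ρ3
  [ 1  3  0  1 ]
  [ 0  0  1  0 ]
  [ 0  0  0  1 ]
ρ1 → ρ1 − ρ3
  [ 1  3  0  0 ]
  [ 0  0  1  0 ]
  [ 0  0  0  1 ]

[[1, 3, 0, 0], [0, 0, 1, 0], [0, 0, 0, 1]]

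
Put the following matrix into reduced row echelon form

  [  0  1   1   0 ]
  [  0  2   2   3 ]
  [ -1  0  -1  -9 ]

r1 ↔ r3
  [ -1  0  -1  -9 ]
  [  0  2   2   3 ]
  [  0  1   1   0 ]
r1 := -1·r1
  [ 1  0  1  9 ]
  [ 0  2  2  3 ]
  [ 0  1  1  0 ]
r2 := 1/2·r2
  [ 1  0  1    9 ]
  [ 0  1  1  3/2 ]
  [ 0  1  1    0 ]
r3 := r3 − r2
  [ 1  0  1     9 ]
  [ 0  1  1   3/2 ]
  [ 0  0  0  -3/2 ]
r3 := -2/3·r3
  [ 1  0  1    9 ]
  [ 0  1  1  3/2 ]
  [ 0  0  0    1 ]
r2 := r2 − 3/2·r3
  [ 1  0  1  9 ]
  [ 0  1  1  0 ]
  [ 0  0  0  1 ]
r1 := r1 − 9·r3
  [ 1  0  1  0 ]
  [ 0  1  1  0 ]
  [ 0  0  0  1 ]

[[1, 0, 1, 0], [0, 1, 1, 0], [0, 0, 0, 1]]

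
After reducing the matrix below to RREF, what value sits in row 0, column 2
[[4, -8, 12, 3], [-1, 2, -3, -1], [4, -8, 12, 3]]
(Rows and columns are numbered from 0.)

R1 ← 1/4·R1
  [  1  -2   3  3/4 ]
  [ -1   2  -3   -1 ]
  [  4  -8  12    3 ]
R2 ← R2 + R1
  [ 1  -2   3   3/4 ]
  [ 0   0   0  -1/4 ]
  [ 4  -8  12     3 ]
R3 ← R3 − 4·R1
  [ 1  -2  3   3/4 ]
  [ 0   0  0  -1/4 ]
  [ 0   0  0     0 ]
R2 ← -4·R2
  [ 1  -2  3  3/4 ]
  [ 0   0  0    1 ]
  [ 0   0  0    0 ]
R1 ← R1 − 3/4·R2
  [ 1  -2  3  0 ]
  [ 0   0  0  1 ]
  [ 0   0  0  0 ]

3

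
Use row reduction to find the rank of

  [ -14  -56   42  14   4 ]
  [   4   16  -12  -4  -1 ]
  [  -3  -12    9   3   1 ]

R1 := -1/14·R1
R2 := R2 − 4·R1
R3 := R3 + 3·R1
R2 := 7·R2
R3 := R3 − 1/7·R2
R1 := R1 + 2/7·R2
The reduced form has 2 nonzero rows.

rank = 2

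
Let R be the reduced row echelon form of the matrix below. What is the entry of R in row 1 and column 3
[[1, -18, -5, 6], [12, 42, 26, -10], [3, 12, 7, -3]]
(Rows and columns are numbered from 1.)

r2 -> r2 − 12·r1
r3 -> r3 − 3·r1
r2 -> 1/258·r2
r3 -> r3 − 66·r2
r3 -> -43·r3
r2 -> r2 + 41/129·r3
r1 -> r1 − 6·r3
r1 -> r1 + 18·r2

1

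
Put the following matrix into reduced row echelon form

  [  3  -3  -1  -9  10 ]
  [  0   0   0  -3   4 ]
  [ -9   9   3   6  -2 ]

R1 → 1/3·R1
  [  1  -1  -1/3  -3  10/3 ]
  [  0   0     0  -3     4 ]
  [ -9   9     3   6    -2 ]
R3 → R3 + 9·R1
  [ 1  -1  -1/3   -3  10/3 ]
  [ 0   0     0   -3     4 ]
  [ 0   0     0  -21    28 ]
R2 → -1/3·R2
  [ 1  -1  -1/3   -3  10/3 ]
  [ 0   0     0    1  -4/3 ]
  [ 0   0     0  -21    28 ]
R3 → R3 + 21·R2
  [ 1  -1  -1/3  -3  10/3 ]
  [ 0   0     0   1  -4/3 ]
  [ 0   0     0   0     0 ]
R1 → R1 + 3·R2
  [ 1  -1  -1/3  0  -2/3 ]
  [ 0   0     0  1  -4/3 ]
  [ 0   0     0  0     0 ]

[[1, -1, -1/3, 0, -2/3], [0, 0, 0, 1, -4/3], [0, 0, 0, 0, 0]]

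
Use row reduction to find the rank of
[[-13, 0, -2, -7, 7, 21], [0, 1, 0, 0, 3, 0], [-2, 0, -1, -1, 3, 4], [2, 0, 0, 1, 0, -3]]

rank = 4

ρ1 → -1/13·ρ1
  [  1  0  2/13  7/13  -7/13  -21/13 ]
  [  0  1     0     0      3       0 ]
  [ -2  0    -1    -1      3       4 ]
  [  2  0     0     1      0      -3 ]
ρ3 → ρ3 + 2·ρ1
  [ 1  0   2/13  7/13  -7/13  -21/13 ]
  [ 0  1      0     0      3       0 ]
  [ 0  0  -9/13  1/13  25/13   10/13 ]
  [ 2  0      0     1      0      -3 ]
ρ4 → ρ4 − 2·ρ1
  [ 1  0   2/13   7/13  -7/13  -21/13 ]
  [ 0  1      0      0      3       0 ]
  [ 0  0  -9/13   1/13  25/13   10/13 ]
  [ 0  0  -4/13  -1/13  14/13    3/13 ]
ρ3 → -13/9·ρ3
  [ 1  0   2/13   7/13  -7/13  -21/13 ]
  [ 0  1      0      0      3       0 ]
  [ 0  0      1   -1/9  -25/9   -10/9 ]
  [ 0  0  -4/13  -1/13  14/13    3/13 ]
ρ4 → ρ4 + 4/13·ρ3
  [ 1  0  2/13  7/13  -7/13  -21/13 ]
  [ 0  1     0     0      3       0 ]
  [ 0  0     1  -1/9  -25/9   -10/9 ]
  [ 0  0     0  -1/9    2/9    -1/9 ]
ρ4 → -9·ρ4
  [ 1  0  2/13  7/13  -7/13  -21/13 ]
  [ 0  1     0     0      3       0 ]
  [ 0  0     1  -1/9  -25/9   -10/9 ]
  [ 0  0     0     1     -2       1 ]
ρ3 → ρ3 + 1/9·ρ4
  [ 1  0  2/13  7/13  -7/13  -21/13 ]
  [ 0  1     0     0      3       0 ]
  [ 0  0     1     0     -3      -1 ]
  [ 0  0     0     1     -2       1 ]
ρ1 → ρ1 − 7/13·ρ4
  [ 1  0  2/13  0  7/13  -28/13 ]
  [ 0  1     0  0     3       0 ]
  [ 0  0     1  0    -3      -1 ]
  [ 0  0     0  1    -2       1 ]
ρ1 → ρ1 − 2/13·ρ3
  [ 1  0  0  0   1  -2 ]
  [ 0  1  0  0   3   0 ]
  [ 0  0  1  0  -3  -1 ]
  [ 0  0  0  1  -2   1 ]
The reduced form has 4 nonzero rows.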